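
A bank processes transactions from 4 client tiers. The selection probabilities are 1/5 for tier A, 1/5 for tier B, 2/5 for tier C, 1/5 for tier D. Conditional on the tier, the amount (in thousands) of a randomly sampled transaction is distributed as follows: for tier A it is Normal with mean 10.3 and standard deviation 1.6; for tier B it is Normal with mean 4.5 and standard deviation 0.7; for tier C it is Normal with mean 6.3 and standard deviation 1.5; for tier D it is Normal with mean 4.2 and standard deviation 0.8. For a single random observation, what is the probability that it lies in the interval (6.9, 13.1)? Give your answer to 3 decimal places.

Conditional on each tier, P(6.9 < X < 13.1): A: 0.943148; B: 0.000303383; C: 0.344575; D: 0.000369078.
By total probability, P(6.9 < X < 13.1) = 0.2·0.943148 + 0.2·0.000303383 + 0.4·0.344575 + 0.2·0.000369078 = 0.326594.

0.327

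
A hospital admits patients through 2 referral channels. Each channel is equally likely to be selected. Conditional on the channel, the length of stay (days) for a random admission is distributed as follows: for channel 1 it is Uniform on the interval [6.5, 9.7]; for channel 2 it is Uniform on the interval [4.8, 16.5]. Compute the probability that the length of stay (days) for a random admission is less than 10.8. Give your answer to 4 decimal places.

Conditional on each channel, P(X < 10.8): 1: 1; 2: 0.512821.
By total probability, P(X < 10.8) = 0.5·1 + 0.5·0.512821 = 0.75641.

0.7564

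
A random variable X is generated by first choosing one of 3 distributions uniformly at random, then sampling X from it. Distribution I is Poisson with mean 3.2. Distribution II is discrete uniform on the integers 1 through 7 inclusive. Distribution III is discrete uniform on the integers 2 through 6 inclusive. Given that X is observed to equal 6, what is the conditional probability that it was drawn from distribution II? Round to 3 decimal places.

Likelihoods P(X=6 | ·): I: 0.060789; II: 0.142857; III: 0.2.
Posterior ∝ prior × likelihood. Numerator for II: 0.333333·0.142857 = 0.047619.
Normalizing constant: 0.333333·0.060789 + 0.333333·0.142857 + 0.333333·0.2 = 0.134549.
P(II | observation) = 0.047619 / 0.134549 = 0.353917.

0.354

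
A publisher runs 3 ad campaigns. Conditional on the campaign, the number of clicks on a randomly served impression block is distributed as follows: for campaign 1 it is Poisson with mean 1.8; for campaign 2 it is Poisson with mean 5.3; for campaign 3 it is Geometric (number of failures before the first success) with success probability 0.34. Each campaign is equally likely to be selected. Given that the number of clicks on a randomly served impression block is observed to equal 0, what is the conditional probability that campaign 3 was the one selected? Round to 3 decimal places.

0.666

Likelihoods P(X=0 | ·): 1: 0.165299; 2: 0.00499159; 3: 0.34.
Posterior ∝ prior × likelihood. Numerator for 3: 0.333333·0.34 = 0.113333.
Normalizing constant: 0.333333·0.165299 + 0.333333·0.00499159 + 0.333333·0.34 = 0.170097.
P(3 | observation) = 0.113333 / 0.170097 = 0.666287.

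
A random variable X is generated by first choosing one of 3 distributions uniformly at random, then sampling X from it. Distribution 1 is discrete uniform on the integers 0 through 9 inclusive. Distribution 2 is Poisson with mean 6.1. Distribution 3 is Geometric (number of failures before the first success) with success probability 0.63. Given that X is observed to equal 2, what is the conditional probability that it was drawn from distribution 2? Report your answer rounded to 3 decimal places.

0.183

Likelihoods P(X=2 | ·): 1: 0.1; 2: 0.0417286; 3: 0.086247.
Posterior ∝ prior × likelihood. Numerator for 2: 0.333333·0.0417286 = 0.0139095.
Normalizing constant: 0.333333·0.1 + 0.333333·0.0417286 + 0.333333·0.086247 = 0.0759919.
P(2 | observation) = 0.0139095 / 0.0759919 = 0.18304.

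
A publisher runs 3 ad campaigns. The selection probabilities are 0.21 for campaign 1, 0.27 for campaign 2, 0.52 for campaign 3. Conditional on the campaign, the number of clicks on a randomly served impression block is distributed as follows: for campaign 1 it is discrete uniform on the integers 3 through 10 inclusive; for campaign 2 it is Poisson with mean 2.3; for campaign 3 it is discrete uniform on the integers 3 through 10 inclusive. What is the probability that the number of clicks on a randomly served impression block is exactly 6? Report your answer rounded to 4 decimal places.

0.0968

Conditional on each campaign, P(X = 6): 1: 0.125; 2: 0.0206138; 3: 0.125.
By total probability, P(X = 6) = 0.21·0.125 + 0.27·0.0206138 + 0.52·0.125 = 0.0968157.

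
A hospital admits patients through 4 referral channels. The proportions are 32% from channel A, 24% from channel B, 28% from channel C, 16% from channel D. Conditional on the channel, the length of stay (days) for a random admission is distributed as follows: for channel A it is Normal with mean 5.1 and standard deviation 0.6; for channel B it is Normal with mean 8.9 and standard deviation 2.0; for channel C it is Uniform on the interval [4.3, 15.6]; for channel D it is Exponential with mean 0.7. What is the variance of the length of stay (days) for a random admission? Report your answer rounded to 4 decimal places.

Per component, A: μ=5.1, E[X²]=26.37; B: μ=8.9, E[X²]=83.21; C: μ=9.95, E[X²]=109.643; D: μ=0.7, E[X²]=0.98.
E[X] = 0.32·5.1 + 0.24·8.9 + 0.28·9.95 + 0.16·0.7 = 6.666.
E[X²] = 0.32·26.37 + 0.24·83.21 + 0.28·109.643 + 0.16·0.98 = 59.2657.
Var(X) = E[X²] − (E[X])² = 59.2657 − 44.4356 = 14.8302.

14.8302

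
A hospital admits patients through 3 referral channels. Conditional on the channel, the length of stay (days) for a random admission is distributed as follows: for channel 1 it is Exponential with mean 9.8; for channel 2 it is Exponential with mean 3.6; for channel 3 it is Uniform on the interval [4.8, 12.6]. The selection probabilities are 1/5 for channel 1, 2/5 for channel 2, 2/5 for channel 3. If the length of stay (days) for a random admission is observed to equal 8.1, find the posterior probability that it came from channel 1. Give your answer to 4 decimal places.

Likelihoods f(8.1 | ·): 1: 0.0446495; 2: 0.0292776; 3: 0.128205.
Posterior ∝ prior × likelihood. Numerator for 1: 0.2·0.0446495 = 0.00892989.
Normalizing constant: 0.2·0.0446495 + 0.4·0.0292776 + 0.4·0.128205 = 0.071923.
P(1 | observation) = 0.00892989 / 0.071923 = 0.124159.

0.1242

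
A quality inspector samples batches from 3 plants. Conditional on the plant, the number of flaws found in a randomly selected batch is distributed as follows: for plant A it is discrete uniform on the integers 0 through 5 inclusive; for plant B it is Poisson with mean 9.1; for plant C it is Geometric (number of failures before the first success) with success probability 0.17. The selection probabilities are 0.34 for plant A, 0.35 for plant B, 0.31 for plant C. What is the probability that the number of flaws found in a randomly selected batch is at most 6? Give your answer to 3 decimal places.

Conditional on each plant, P(X ≤ 6): A: 1; B: 0.197823; C: 0.728639.
By total probability, P(X ≤ 6) = 0.34·1 + 0.35·0.197823 + 0.31·0.728639 = 0.635116.

0.635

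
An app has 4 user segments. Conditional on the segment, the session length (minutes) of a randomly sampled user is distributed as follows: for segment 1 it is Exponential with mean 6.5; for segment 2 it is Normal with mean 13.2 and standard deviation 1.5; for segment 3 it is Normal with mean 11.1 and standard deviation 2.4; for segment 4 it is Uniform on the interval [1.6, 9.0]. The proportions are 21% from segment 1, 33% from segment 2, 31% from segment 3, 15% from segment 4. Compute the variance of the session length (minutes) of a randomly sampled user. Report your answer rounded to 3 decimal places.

Per component, 1: μ=6.5, E[X²]=84.5; 2: μ=13.2, E[X²]=176.49; 3: μ=11.1, E[X²]=128.97; 4: μ=5.3, E[X²]=32.6533.
E[X] = 0.21·6.5 + 0.33·13.2 + 0.31·11.1 + 0.15·5.3 = 9.957.
E[X²] = 0.21·84.5 + 0.33·176.49 + 0.31·128.97 + 0.15·32.6533 = 120.865.
Var(X) = E[X²] − (E[X])² = 120.865 − 99.1418 = 21.7236.

21.724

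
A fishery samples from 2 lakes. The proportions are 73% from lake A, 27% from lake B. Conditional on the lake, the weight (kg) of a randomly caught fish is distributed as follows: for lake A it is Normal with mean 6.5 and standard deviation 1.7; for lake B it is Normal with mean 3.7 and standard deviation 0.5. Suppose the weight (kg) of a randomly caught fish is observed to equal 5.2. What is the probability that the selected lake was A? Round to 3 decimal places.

Likelihoods f(5.2 | ·): A: 0.175178; B: 0.0088637.
Posterior ∝ prior × likelihood. Numerator for A: 0.73·0.175178 = 0.12788.
Normalizing constant: 0.73·0.175178 + 0.27·0.0088637 = 0.130273.
P(A | observation) = 0.12788 / 0.130273 = 0.981629.

0.982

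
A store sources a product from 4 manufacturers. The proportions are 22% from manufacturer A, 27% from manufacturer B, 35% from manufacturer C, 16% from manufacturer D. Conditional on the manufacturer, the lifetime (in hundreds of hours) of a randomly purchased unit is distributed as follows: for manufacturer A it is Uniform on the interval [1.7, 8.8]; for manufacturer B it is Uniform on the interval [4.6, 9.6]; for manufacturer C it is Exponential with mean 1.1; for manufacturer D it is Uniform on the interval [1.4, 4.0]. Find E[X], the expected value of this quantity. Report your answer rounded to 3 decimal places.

3.889

Component means — A: 5.25; B: 7.1; C: 1.1; D: 2.7.
E[X] = 0.22·5.25 + 0.27·7.1 + 0.35·1.1 + 0.16·2.7 = 3.889.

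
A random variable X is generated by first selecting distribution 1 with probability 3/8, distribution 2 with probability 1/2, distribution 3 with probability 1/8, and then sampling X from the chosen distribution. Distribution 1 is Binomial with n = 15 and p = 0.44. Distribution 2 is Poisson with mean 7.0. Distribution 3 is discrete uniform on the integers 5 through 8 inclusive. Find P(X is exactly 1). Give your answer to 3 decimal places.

0.004

Conditional on each component, P(X = 1): 1: 0.00196869; 2: 0.00638317; 3: 0.
By total probability, P(X = 1) = 0.375·0.00196869 + 0.5·0.00638317 + 0.125·0 = 0.00392984.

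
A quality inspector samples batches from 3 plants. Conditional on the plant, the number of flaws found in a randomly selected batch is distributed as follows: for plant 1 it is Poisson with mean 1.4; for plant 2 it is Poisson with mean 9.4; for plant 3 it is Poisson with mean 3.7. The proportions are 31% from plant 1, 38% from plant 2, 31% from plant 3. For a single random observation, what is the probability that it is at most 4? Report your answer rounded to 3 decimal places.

Conditional on each plant, P(X ≤ 4): 1: 0.985747; 2: 0.0428778; 3: 0.687219.
By total probability, P(X ≤ 4) = 0.31·0.985747 + 0.38·0.0428778 + 0.31·0.687219 = 0.534913.

0.535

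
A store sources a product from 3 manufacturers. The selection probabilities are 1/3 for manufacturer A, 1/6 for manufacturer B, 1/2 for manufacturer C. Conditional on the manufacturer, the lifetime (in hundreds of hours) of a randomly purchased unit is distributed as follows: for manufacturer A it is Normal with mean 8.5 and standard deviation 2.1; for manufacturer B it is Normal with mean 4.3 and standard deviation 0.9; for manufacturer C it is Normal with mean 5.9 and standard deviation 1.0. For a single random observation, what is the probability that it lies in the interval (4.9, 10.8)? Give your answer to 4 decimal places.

Conditional on each manufacturer, P(4.9 < X < 10.8): A: 0.820056; B: 0.252493; C: 0.841344.
By total probability, P(4.9 < X < 10.8) = 0.333333·0.820056 + 0.166667·0.252493 + 0.5·0.841344 = 0.736106.

0.7361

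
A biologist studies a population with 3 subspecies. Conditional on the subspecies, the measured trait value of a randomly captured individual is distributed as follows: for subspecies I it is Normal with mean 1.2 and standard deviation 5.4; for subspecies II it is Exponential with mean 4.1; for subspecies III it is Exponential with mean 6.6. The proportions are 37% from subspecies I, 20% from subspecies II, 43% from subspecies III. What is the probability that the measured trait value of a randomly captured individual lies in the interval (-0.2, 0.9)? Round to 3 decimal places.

Conditional on each subspecies, P(-0.2 < X < 0.9): I: 0.0801303; II: 0.19709; III: 0.127475.
By total probability, P(-0.2 < X < 0.9) = 0.37·0.0801303 + 0.2·0.19709 + 0.43·0.127475 = 0.12388.

0.124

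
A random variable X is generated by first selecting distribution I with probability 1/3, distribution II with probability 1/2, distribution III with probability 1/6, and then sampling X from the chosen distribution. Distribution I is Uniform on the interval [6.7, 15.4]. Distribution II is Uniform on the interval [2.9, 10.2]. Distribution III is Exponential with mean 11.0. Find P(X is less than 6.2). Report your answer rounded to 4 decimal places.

0.2978

Conditional on each component, P(X < 6.2): I: 0; II: 0.452055; III: 0.430864.
By total probability, P(X < 6.2) = 0.333333·0 + 0.5·0.452055 + 0.166667·0.430864 = 0.297838.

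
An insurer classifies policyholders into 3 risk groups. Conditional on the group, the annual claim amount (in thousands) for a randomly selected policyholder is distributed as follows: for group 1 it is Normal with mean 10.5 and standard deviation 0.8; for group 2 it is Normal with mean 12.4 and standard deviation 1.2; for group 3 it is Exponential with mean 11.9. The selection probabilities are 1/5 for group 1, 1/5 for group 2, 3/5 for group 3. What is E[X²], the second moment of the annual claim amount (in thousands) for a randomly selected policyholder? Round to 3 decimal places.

For each component E[X²] = Var + (mean)², giving 1: 110.89; 2: 155.2; 3: 283.22.
Overall E[X²] = 0.2·110.89 + 0.2·155.2 + 0.6·283.22 = 223.15.

223.150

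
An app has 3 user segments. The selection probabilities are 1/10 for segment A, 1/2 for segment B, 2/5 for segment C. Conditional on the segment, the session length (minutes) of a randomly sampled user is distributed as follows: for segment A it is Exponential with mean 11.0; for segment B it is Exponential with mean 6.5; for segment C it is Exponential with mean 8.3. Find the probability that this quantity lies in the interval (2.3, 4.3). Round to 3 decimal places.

0.171

Conditional on each segment, P(2.3 < X < 4.3): A: 0.13488; B: 0.185926; C: 0.162305.
By total probability, P(2.3 < X < 4.3) = 0.1·0.13488 + 0.5·0.185926 + 0.4·0.162305 = 0.171373.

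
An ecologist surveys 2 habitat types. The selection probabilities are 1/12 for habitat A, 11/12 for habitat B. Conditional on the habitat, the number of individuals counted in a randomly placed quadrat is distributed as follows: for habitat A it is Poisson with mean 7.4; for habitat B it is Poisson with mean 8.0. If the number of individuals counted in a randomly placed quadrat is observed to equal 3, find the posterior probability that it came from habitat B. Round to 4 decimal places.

Likelihoods P(X=3 | ·): A: 0.0412824; B: 0.0286261.
Posterior ∝ prior × likelihood. Numerator for B: 0.916667·0.0286261 = 0.0262406.
Normalizing constant: 0.0833333·0.0412824 + 0.916667·0.0286261 = 0.0296808.
P(B | observation) = 0.0262406 / 0.0296808 = 0.884094.

0.8841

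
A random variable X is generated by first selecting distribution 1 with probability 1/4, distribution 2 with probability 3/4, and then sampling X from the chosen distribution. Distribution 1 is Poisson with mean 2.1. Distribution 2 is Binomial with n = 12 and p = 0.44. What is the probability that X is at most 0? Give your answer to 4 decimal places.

Conditional on each component, P(X ≤ 0): 1: 0.122456; 2: 0.000951166.
By total probability, P(X ≤ 0) = 0.25·0.122456 + 0.75·0.000951166 = 0.0313275.

0.0313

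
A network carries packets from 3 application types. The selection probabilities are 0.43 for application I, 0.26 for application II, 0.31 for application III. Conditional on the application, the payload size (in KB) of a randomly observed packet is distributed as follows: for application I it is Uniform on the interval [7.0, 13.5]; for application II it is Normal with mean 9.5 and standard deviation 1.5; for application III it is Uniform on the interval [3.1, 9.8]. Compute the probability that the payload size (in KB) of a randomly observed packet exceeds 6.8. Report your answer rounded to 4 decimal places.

0.8195

Conditional on each application, P(X > 6.8): I: 1; II: 0.96407; III: 0.447761.
By total probability, P(X > 6.8) = 0.43·1 + 0.26·0.96407 + 0.31·0.447761 = 0.819464.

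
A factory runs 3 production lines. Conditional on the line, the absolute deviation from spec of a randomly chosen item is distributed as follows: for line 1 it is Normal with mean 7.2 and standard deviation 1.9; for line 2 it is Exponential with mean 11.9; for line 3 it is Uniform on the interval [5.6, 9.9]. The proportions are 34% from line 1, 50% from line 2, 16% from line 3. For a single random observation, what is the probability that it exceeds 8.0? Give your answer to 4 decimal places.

0.4405

Conditional on each line, P(X > 8.0): 1: 0.336858; 2: 0.510549; 3: 0.44186.
By total probability, P(X > 8.0) = 0.34·0.336858 + 0.5·0.510549 + 0.16·0.44186 = 0.440504.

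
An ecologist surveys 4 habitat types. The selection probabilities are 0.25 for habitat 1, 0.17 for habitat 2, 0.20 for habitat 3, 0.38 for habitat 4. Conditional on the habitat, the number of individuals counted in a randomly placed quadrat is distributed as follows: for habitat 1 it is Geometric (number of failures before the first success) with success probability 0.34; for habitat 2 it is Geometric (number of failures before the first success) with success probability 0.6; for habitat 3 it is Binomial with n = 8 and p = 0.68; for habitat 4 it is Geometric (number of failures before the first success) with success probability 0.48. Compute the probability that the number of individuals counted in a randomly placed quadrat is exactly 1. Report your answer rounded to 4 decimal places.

0.1921

Conditional on each habitat, P(X = 1): 1: 0.2244; 2: 0.24; 3: 0.00186917; 4: 0.2496.
By total probability, P(X = 1) = 0.25·0.2244 + 0.17·0.24 + 0.2·0.00186917 + 0.38·0.2496 = 0.192122.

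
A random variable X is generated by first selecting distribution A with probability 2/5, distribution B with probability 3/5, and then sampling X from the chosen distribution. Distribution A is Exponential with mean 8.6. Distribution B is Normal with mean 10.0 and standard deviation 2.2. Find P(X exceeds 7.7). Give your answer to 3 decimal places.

Conditional on each component, P(X > 7.7): A: 0.408465; B: 0.852094.
By total probability, P(X > 7.7) = 0.4·0.408465 + 0.6·0.852094 = 0.674642.

0.675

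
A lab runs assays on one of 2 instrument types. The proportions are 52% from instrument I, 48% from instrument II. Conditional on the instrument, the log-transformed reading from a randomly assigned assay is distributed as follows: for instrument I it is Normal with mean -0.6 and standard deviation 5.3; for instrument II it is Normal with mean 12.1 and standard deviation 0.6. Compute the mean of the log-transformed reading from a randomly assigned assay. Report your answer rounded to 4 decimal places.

Component means — I: -0.6; II: 12.1.
E[X] = 0.52·-0.6 + 0.48·12.1 = 5.496.

5.4960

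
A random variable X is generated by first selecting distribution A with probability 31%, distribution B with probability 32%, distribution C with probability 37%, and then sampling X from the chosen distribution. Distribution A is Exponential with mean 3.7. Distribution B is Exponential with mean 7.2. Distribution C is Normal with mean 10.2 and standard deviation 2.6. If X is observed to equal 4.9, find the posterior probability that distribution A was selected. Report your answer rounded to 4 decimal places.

Likelihoods f(4.9 | ·): A: 0.0718872; B: 0.0703244; C: 0.0192141.
Posterior ∝ prior × likelihood. Numerator for A: 0.31·0.0718872 = 0.022285.
Normalizing constant: 0.31·0.0718872 + 0.32·0.0703244 + 0.37·0.0192141 = 0.051898.
P(A | observation) = 0.022285 / 0.051898 = 0.4294.

0.4294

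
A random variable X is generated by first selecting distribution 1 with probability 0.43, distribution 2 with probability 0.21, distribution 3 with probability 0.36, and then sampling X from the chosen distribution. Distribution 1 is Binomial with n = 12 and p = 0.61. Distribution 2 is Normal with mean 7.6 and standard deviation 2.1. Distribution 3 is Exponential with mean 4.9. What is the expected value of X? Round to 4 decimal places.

6.5076

Component means — 1: 7.32; 2: 7.6; 3: 4.9.
E[X] = 0.43·7.32 + 0.21·7.6 + 0.36·4.9 = 6.5076.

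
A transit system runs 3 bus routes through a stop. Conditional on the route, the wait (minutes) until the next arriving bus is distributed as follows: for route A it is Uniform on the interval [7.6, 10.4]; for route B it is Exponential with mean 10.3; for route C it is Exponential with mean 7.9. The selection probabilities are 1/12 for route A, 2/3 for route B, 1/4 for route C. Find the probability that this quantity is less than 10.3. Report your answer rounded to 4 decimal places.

Conditional on each route, P(X < 10.3): A: 0.964286; B: 0.632121; C: 0.728501.
By total probability, P(X < 10.3) = 0.0833333·0.964286 + 0.666667·0.632121 + 0.25·0.728501 = 0.683896.

0.6839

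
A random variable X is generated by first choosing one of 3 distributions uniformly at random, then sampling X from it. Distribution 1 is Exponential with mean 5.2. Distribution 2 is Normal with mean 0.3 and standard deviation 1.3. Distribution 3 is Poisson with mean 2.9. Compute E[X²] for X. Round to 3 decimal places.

22.390

For each component E[X²] = Var + (mean)², giving 1: 54.08; 2: 1.78; 3: 11.31.
Overall E[X²] = 0.333333·54.08 + 0.333333·1.78 + 0.333333·11.31 = 22.39.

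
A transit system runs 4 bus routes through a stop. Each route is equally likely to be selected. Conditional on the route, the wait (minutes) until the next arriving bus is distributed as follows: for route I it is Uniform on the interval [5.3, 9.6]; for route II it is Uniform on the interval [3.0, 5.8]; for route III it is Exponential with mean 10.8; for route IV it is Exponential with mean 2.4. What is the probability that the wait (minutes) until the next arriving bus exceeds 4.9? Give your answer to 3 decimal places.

Conditional on each route, P(X > 4.9): I: 1; II: 0.321429; III: 0.635271; IV: 0.129812.
By total probability, P(X > 4.9) = 0.25·1 + 0.25·0.321429 + 0.25·0.635271 + 0.25·0.129812 = 0.521628.

0.522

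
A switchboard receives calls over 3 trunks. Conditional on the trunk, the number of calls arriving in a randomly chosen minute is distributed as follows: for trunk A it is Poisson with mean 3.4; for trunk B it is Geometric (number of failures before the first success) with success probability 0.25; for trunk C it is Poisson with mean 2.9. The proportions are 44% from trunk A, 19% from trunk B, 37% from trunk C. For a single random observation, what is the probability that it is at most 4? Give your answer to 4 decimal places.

Conditional on each trunk, P(X ≤ 4): A: 0.744182; B: 0.762695; C: 0.831777.
By total probability, P(X ≤ 4) = 0.44·0.744182 + 0.19·0.762695 + 0.37·0.831777 = 0.78011.

0.7801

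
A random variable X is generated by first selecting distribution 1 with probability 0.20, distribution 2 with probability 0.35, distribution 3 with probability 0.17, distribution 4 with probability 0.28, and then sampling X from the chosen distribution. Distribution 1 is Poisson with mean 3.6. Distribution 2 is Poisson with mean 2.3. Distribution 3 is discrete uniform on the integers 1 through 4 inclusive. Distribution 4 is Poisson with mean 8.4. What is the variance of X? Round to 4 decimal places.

10.8451

Per component, 1: μ=3.6, E[X²]=16.56; 2: μ=2.3, E[X²]=7.59; 3: μ=2.5, E[X²]=7.5; 4: μ=8.4, E[X²]=78.96.
E[X] = 0.2·3.6 + 0.35·2.3 + 0.17·2.5 + 0.28·8.4 = 4.302.
E[X²] = 0.2·16.56 + 0.35·7.59 + 0.17·7.5 + 0.28·78.96 = 29.3523.
Var(X) = E[X²] − (E[X])² = 29.3523 − 18.5072 = 10.8451.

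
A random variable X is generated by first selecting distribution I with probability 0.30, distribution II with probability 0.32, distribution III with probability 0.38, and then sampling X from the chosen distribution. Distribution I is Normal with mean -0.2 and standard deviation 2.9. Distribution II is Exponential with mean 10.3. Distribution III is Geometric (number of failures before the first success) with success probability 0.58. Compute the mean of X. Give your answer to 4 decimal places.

3.5112

Component means — I: -0.2; II: 10.3; III: 0.724138.
E[X] = 0.3·-0.2 + 0.32·10.3 + 0.38·0.724138 = 3.51117.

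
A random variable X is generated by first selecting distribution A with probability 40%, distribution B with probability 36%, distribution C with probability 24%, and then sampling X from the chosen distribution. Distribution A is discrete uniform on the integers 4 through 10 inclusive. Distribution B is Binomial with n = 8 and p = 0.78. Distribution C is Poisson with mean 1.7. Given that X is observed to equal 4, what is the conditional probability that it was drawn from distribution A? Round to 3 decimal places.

0.606

Likelihoods P(X=4 | ·): A: 0.142857; B: 0.060697; C: 0.0635746.
Posterior ∝ prior × likelihood. Numerator for A: 0.4·0.142857 = 0.0571429.
Normalizing constant: 0.4·0.142857 + 0.36·0.060697 + 0.24·0.0635746 = 0.0942517.
P(A | observation) = 0.0571429 / 0.0942517 = 0.606279.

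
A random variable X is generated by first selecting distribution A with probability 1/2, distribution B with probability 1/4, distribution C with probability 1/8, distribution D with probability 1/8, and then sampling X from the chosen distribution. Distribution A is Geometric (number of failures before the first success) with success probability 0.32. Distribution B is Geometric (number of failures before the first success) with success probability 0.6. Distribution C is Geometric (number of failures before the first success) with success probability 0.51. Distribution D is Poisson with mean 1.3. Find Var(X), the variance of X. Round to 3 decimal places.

4.406

Per component, A: μ=2.125, E[X²]=11.1562; B: μ=0.666667, E[X²]=1.55556; C: μ=0.960784, E[X²]=2.807; D: μ=1.3, E[X²]=2.99.
E[X] = 0.5·2.125 + 0.25·0.666667 + 0.125·0.960784 + 0.125·1.3 = 1.51176.
E[X²] = 0.5·11.1562 + 0.25·1.55556 + 0.125·2.807 + 0.125·2.99 = 6.69164.
Var(X) = E[X²] − (E[X])² = 6.69164 − 2.28543 = 4.40621.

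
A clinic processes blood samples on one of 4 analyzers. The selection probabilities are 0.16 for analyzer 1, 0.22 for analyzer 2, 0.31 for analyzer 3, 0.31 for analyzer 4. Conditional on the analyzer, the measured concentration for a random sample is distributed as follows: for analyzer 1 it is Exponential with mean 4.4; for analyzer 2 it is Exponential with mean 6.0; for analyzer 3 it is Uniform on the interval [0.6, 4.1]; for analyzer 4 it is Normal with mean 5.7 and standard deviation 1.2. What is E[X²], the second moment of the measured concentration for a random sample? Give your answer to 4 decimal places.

34.5819

For each component E[X²] = Var + (mean)², giving 1: 38.72; 2: 72; 3: 6.54333; 4: 33.93.
Overall E[X²] = 0.16·38.72 + 0.22·72 + 0.31·6.54333 + 0.31·33.93 = 34.5819.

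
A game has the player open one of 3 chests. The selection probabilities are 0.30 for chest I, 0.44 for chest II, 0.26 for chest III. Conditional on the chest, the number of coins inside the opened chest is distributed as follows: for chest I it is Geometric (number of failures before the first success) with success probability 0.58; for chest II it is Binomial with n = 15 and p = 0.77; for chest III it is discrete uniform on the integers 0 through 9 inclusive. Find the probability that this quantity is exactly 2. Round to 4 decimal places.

Conditional on each chest, P(X = 2): I: 0.102312; II: 3.13785e-07; III: 0.1.
By total probability, P(X = 2) = 0.3·0.102312 + 0.44·3.13785e-07 + 0.26·0.1 = 0.0566937.

0.0567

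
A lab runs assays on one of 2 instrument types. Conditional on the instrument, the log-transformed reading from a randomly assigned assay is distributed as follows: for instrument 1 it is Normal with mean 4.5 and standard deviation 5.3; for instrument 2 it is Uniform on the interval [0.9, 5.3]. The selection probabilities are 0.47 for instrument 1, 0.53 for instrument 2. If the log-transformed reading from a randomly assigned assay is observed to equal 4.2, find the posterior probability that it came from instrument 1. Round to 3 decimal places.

Likelihoods f(4.2 | ·): 1: 0.0751516; 2: 0.227273.
Posterior ∝ prior × likelihood. Numerator for 1: 0.47·0.0751516 = 0.0353213.
Normalizing constant: 0.47·0.0751516 + 0.53·0.227273 = 0.155776.
P(1 | observation) = 0.0353213 / 0.155776 = 0.226744.

0.227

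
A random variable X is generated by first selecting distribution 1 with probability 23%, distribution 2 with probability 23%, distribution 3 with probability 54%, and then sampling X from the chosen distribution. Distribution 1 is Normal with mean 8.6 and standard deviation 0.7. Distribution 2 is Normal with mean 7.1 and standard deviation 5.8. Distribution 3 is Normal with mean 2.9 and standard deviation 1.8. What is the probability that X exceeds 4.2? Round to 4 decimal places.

Conditional on each component, P(X > 4.2): 1: 1; 2: 0.691462; 3: 0.235079.
By total probability, P(X > 4.2) = 0.23·1 + 0.23·0.691462 + 0.54·0.235079 = 0.515979.

0.5160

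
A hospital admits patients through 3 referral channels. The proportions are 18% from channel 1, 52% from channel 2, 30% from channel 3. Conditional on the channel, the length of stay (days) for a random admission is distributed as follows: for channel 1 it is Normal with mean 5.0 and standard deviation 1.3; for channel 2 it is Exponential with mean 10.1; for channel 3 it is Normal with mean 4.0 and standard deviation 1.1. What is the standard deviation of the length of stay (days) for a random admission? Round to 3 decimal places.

7.874

Per component, 1: μ=5, E[X²]=26.69; 2: μ=10.1, E[X²]=204.02; 3: μ=4, E[X²]=17.21.
E[X] = 0.18·5 + 0.52·10.1 + 0.3·4 = 7.352.
E[X²] = 0.18·26.69 + 0.52·204.02 + 0.3·17.21 = 116.058.
Var(X) = E[X²] − (E[X])² = 116.058 − 54.0519 = 62.0057.
SD(X) = √62.0057 = 7.87437.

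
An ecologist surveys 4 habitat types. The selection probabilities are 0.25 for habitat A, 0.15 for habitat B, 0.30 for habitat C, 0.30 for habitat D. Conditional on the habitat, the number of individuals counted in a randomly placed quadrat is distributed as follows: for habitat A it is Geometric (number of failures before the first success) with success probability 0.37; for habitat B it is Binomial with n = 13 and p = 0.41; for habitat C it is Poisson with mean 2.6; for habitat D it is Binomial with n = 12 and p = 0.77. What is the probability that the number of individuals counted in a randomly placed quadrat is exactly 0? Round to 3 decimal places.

Conditional on each habitat, P(X = 0): A: 0.37; B: 0.00104973; C: 0.0742736; D: 2.19146e-08.
By total probability, P(X = 0) = 0.25·0.37 + 0.15·0.00104973 + 0.3·0.0742736 + 0.3·2.19146e-08 = 0.11494.

0.115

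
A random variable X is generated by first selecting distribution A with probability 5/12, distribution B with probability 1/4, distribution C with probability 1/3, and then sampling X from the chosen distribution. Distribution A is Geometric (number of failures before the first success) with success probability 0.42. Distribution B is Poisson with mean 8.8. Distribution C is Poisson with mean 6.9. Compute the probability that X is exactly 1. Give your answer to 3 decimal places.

Conditional on each component, P(X = 1): A: 0.2436; B: 0.00132645; C: 0.00695372.
By total probability, P(X = 1) = 0.416667·0.2436 + 0.25·0.00132645 + 0.333333·0.00695372 = 0.10415.

0.104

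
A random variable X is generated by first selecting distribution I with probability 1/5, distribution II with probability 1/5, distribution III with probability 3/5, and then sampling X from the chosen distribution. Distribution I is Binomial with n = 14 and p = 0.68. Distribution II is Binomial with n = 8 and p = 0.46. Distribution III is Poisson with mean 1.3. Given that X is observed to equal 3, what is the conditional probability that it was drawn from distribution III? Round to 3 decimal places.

0.544

Likelihoods P(X=3 | ·): I: 0.000412361; II: 0.250282; III: 0.0997921.
Posterior ∝ prior × likelihood. Numerator for III: 0.6·0.0997921 = 0.0598752.
Normalizing constant: 0.2·0.000412361 + 0.2·0.250282 + 0.6·0.0997921 = 0.110014.
P(III | observation) = 0.0598752 / 0.110014 = 0.54425.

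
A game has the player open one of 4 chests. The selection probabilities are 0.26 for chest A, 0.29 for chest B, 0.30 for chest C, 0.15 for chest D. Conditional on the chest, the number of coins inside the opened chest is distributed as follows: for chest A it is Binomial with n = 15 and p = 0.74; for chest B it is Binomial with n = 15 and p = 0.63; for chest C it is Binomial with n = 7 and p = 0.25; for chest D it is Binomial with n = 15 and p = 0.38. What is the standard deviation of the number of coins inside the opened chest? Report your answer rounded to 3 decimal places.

4.162

Per component, A: μ=11.1, E[X²]=126.096; B: μ=9.45, E[X²]=92.799; C: μ=1.75, E[X²]=4.375; D: μ=5.7, E[X²]=36.024.
E[X] = 0.26·11.1 + 0.29·9.45 + 0.3·1.75 + 0.15·5.7 = 7.0065.
E[X²] = 0.26·126.096 + 0.29·92.799 + 0.3·4.375 + 0.15·36.024 = 66.4128.
Var(X) = E[X²] − (E[X])² = 66.4128 − 49.091 = 17.3217.
SD(X) = √17.3217 = 4.16194.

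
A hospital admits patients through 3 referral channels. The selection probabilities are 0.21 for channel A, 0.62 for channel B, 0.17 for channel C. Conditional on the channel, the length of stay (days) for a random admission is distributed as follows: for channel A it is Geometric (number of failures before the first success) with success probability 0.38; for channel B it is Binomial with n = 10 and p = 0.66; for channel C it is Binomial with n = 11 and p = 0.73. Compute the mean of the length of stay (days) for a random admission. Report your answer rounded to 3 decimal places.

5.800

Component means — A: 1.63158; B: 6.6; C: 8.03.
E[X] = 0.21·1.63158 + 0.62·6.6 + 0.17·8.03 = 5.79973.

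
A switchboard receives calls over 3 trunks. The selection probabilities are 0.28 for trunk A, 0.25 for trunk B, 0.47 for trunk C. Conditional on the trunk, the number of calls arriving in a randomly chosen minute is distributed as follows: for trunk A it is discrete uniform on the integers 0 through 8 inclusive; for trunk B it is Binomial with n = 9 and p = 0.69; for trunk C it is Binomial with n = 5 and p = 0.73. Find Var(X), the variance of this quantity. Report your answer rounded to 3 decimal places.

Per component, A: μ=4, E[X²]=22.6667; B: μ=6.21, E[X²]=40.4892; C: μ=3.65, E[X²]=14.308.
E[X] = 0.28·4 + 0.25·6.21 + 0.47·3.65 = 4.388.
E[X²] = 0.28·22.6667 + 0.25·40.4892 + 0.47·14.308 = 23.1937.
Var(X) = E[X²] − (E[X])² = 23.1937 − 19.2545 = 3.93918.

3.939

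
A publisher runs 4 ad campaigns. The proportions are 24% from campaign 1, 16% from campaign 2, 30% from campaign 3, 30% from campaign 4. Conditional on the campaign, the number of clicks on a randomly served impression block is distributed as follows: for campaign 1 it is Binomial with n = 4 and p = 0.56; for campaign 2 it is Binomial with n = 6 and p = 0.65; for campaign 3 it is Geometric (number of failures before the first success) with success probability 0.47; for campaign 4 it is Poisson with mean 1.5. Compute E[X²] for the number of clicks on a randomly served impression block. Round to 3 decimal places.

6.319

For each component E[X²] = Var + (mean)², giving 1: 6.0032; 2: 16.575; 3: 3.67089; 4: 3.75.
Overall E[X²] = 0.24·6.0032 + 0.16·16.575 + 0.3·3.67089 + 0.3·3.75 = 6.31904.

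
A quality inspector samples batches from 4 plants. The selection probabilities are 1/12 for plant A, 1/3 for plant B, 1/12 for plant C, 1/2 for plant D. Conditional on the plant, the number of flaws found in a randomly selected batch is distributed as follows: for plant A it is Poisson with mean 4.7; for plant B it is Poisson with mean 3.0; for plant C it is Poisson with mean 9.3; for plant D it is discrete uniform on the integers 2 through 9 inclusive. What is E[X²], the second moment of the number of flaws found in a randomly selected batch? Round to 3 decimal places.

31.965

For each component E[X²] = Var + (mean)², giving A: 26.79; B: 12; C: 95.79; D: 35.5.
Overall E[X²] = 0.0833333·26.79 + 0.333333·12 + 0.0833333·95.79 + 0.5·35.5 = 31.965.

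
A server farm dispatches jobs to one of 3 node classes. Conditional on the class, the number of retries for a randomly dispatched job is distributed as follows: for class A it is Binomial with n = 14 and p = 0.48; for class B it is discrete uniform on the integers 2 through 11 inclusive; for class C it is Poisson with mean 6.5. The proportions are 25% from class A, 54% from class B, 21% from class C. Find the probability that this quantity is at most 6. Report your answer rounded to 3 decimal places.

Conditional on each class, P(X ≤ 6): A: 0.454896; B: 0.5; C: 0.526524.
By total probability, P(X ≤ 6) = 0.25·0.454896 + 0.54·0.5 + 0.21·0.526524 = 0.494294.

0.494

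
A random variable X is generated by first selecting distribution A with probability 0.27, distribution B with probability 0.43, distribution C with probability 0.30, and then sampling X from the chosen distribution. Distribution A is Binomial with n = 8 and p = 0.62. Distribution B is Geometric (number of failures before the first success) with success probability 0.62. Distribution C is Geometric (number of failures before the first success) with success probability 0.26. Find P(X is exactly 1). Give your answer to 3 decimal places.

0.161

Conditional on each component, P(X = 1): A: 0.00567501; B: 0.2356; C: 0.1924.
By total probability, P(X = 1) = 0.27·0.00567501 + 0.43·0.2356 + 0.3·0.1924 = 0.16056.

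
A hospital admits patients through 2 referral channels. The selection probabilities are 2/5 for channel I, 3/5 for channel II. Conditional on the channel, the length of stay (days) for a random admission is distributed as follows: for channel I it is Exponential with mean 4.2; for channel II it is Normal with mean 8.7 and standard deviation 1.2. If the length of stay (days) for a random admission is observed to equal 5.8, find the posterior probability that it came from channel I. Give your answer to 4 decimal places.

0.6900

Likelihoods f(5.8 | ·): I: 0.0598426; II: 0.0179279.
Posterior ∝ prior × likelihood. Numerator for I: 0.4·0.0598426 = 0.0239371.
Normalizing constant: 0.4·0.0598426 + 0.6·0.0179279 = 0.0346938.
P(I | observation) = 0.0239371 / 0.0346938 = 0.689952.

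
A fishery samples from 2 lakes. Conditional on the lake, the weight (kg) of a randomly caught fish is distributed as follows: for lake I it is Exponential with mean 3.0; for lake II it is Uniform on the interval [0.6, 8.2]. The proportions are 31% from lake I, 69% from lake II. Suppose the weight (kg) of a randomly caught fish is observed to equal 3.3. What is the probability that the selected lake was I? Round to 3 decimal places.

Likelihoods f(3.3 | ·): I: 0.110957; II: 0.131579.
Posterior ∝ prior × likelihood. Numerator for I: 0.31·0.110957 = 0.0343967.
Normalizing constant: 0.31·0.110957 + 0.69·0.131579 = 0.125186.
P(I | observation) = 0.0343967 / 0.125186 = 0.274764.

0.275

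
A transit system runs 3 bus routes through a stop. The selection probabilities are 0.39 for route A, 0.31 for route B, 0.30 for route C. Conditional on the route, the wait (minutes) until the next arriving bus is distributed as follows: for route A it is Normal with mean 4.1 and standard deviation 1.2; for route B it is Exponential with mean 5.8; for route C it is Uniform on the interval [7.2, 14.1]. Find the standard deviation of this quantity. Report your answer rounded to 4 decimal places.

Per component, A: μ=4.1, E[X²]=18.25; B: μ=5.8, E[X²]=67.28; C: μ=10.65, E[X²]=117.39.
E[X] = 0.39·4.1 + 0.31·5.8 + 0.3·10.65 = 6.592.
E[X²] = 0.39·18.25 + 0.31·67.28 + 0.3·117.39 = 63.1913.
Var(X) = E[X²] − (E[X])² = 63.1913 − 43.4545 = 19.7368.
SD(X) = √19.7368 = 4.44262.

4.4426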